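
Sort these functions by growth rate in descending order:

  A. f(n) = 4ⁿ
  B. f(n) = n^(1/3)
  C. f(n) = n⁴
A > C > B

Comparing growth rates:
A = 4ⁿ is O(4ⁿ)
C = n⁴ is O(n⁴)
B = n^(1/3) is O(n^(1/3))

Therefore, the order from fastest to slowest is: A > C > B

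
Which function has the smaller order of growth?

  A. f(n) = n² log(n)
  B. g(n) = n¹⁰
A

f(n) = n² log(n) is O(n² log n), while g(n) = n¹⁰ is O(n¹⁰).
Since O(n² log n) grows slower than O(n¹⁰), f(n) is dominated.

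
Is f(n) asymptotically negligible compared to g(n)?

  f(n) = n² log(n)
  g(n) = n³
True

f(n) = n² log(n) is O(n² log n), and g(n) = n³ is O(n³).
Since O(n² log n) grows strictly slower than O(n³), f(n) = o(g(n)) is true.
This means lim(n→∞) f(n)/g(n) = 0.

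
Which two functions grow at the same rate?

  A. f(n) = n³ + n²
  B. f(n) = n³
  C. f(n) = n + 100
A and B

Examining each function:
  A. n³ + n² is O(n³)
  B. n³ is O(n³)
  C. n + 100 is O(n)

Functions A and B both have the same complexity class.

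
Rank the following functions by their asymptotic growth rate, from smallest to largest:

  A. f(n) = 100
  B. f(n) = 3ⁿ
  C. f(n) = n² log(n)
A < C < B

Comparing growth rates:
A = 100 is O(1)
C = n² log(n) is O(n² log n)
B = 3ⁿ is O(3ⁿ)

Therefore, the order from slowest to fastest is: A < C < B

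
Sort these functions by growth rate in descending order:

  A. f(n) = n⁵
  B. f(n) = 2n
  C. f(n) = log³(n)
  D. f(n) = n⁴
A > D > B > C

Comparing growth rates:
A = n⁵ is O(n⁵)
D = n⁴ is O(n⁴)
B = 2n is O(n)
C = log³(n) is O(log³ n)

Therefore, the order from fastest to slowest is: A > D > B > C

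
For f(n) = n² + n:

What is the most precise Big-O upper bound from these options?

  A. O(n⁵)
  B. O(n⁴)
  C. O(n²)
C

f(n) = n² + n is O(n²).
All listed options are valid Big-O bounds (upper bounds),
but O(n²) is the tightest (smallest valid bound).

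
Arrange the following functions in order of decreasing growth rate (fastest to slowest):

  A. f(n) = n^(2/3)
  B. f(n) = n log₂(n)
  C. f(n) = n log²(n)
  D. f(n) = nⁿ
D > C > B > A

Comparing growth rates:
D = nⁿ is O(nⁿ)
C = n log²(n) is O(n log² n)
B = n log₂(n) is O(n log n)
A = n^(2/3) is O(n^(2/3))

Therefore, the order from fastest to slowest is: D > C > B > A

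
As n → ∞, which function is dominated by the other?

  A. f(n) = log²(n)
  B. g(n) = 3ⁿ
A

f(n) = log²(n) is O(log² n), while g(n) = 3ⁿ is O(3ⁿ).
Since O(log² n) grows slower than O(3ⁿ), f(n) is dominated.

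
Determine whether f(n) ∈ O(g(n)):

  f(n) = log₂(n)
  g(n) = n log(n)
True

f(n) = log₂(n) is O(log n), and g(n) = n log(n) is O(n log n).
Since O(log n) ⊆ O(n log n) (f grows no faster than g), f(n) = O(g(n)) is true.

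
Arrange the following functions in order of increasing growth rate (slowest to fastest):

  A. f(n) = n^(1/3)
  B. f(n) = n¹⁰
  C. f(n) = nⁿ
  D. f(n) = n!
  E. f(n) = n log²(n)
A < E < B < D < C

Comparing growth rates:
A = n^(1/3) is O(n^(1/3))
E = n log²(n) is O(n log² n)
B = n¹⁰ is O(n¹⁰)
D = n! is O(n!)
C = nⁿ is O(nⁿ)

Therefore, the order from slowest to fastest is: A < E < B < D < C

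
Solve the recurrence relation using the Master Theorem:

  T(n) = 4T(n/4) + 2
Θ(n)

Master Theorem: a = 4, b = 4, f(n) = 2.
Compute the critical exponent d = log₄(4) = 1.
Compare f(n) = Θ(1) against n^d:
  k = 0 < d = 1, so f(n) = O(n^(d-ε)) — Case 1.
  The recursion cost dominates: T(n) = Θ(n^d) = Θ(n).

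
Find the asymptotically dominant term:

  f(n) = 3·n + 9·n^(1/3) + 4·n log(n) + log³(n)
4·n log(n)

Looking at each term:
  - 3·n is O(n)
  - 9·n^(1/3) is O(n^(1/3))
  - 4·n log(n) is O(n log n)
  - log³(n) is O(log³ n)

The term 4·n log(n) (O(n log n)) grows fastest and dominates all others.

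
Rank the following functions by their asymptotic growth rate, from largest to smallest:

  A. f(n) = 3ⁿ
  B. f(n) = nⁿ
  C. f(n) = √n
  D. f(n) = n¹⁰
B > A > D > C

Comparing growth rates:
B = nⁿ is O(nⁿ)
A = 3ⁿ is O(3ⁿ)
D = n¹⁰ is O(n¹⁰)
C = √n is O(√n)

Therefore, the order from fastest to slowest is: B > A > D > C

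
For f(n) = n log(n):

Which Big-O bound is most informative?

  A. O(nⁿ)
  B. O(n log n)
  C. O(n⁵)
B

f(n) = n log(n) is O(n log n).
All listed options are valid Big-O bounds (upper bounds),
but O(n log n) is the tightest (smallest valid bound).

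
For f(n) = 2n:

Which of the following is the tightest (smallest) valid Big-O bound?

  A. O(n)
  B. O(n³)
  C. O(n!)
A

f(n) = 2n is O(n).
All listed options are valid Big-O bounds (upper bounds),
but O(n) is the tightest (smallest valid bound).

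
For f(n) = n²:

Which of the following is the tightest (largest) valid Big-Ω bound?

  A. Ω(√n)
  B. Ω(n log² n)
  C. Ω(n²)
C

f(n) = n² is Ω(n²).
All listed options are valid Big-Ω bounds (lower bounds),
but Ω(n²) is the tightest (largest valid bound).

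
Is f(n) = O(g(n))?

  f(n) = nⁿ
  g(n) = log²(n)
False

f(n) = nⁿ is O(nⁿ), and g(n) = log²(n) is O(log² n).
Since O(nⁿ) grows faster than O(log² n), f(n) = O(g(n)) is false.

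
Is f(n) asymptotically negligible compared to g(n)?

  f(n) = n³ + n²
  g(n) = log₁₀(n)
False

f(n) = n³ + n² is O(n³), and g(n) = log₁₀(n) is O(log n).
Since O(n³) grows faster than or equal to O(log n), f(n) = o(g(n)) is false.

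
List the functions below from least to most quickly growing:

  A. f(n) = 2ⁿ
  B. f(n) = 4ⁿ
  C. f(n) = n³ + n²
C < A < B

Comparing growth rates:
C = n³ + n² is O(n³)
A = 2ⁿ is O(2ⁿ)
B = 4ⁿ is O(4ⁿ)

Therefore, the order from slowest to fastest is: C < A < B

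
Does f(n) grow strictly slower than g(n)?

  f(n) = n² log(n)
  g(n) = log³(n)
False

f(n) = n² log(n) is O(n² log n), and g(n) = log³(n) is O(log³ n).
Since O(n² log n) grows faster than or equal to O(log³ n), f(n) = o(g(n)) is false.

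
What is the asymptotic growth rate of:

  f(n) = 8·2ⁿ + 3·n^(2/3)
Θ(2ⁿ)

Order the terms by growth rate: 3·n^(2/3) ≺ 8·2ⁿ.
The fastest-growing term 8·2ⁿ dominates as n → ∞; dropping its constant factor gives Θ(2ⁿ).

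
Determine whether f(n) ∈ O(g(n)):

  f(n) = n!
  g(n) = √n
False

f(n) = n! is O(n!), and g(n) = √n is O(√n).
Since O(n!) grows faster than O(√n), f(n) = O(g(n)) is false.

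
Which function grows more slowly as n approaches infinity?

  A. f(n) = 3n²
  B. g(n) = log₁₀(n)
B

f(n) = 3n² is O(n²), while g(n) = log₁₀(n) is O(log n).
Since O(log n) grows slower than O(n²), g(n) is dominated.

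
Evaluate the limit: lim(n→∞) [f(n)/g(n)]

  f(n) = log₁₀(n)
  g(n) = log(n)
1/log(10)

Since log₁₀(n) and log(n) have the same growth rate (O(log n)),
the ratio converges to a constant: 1/log(10).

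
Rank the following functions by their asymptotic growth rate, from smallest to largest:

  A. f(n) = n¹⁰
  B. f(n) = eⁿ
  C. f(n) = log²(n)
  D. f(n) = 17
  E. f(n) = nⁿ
D < C < A < B < E

Comparing growth rates:
D = 17 is O(1)
C = log²(n) is O(log² n)
A = n¹⁰ is O(n¹⁰)
B = eⁿ is O(eⁿ)
E = nⁿ is O(nⁿ)

Therefore, the order from slowest to fastest is: D < C < A < B < E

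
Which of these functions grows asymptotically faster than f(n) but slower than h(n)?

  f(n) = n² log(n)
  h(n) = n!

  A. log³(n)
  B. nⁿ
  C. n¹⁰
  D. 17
C

We need g(n) with n² log(n) = o(g(n)) and g(n) = o(n!), i.e. O(n² log n) ≺ g ≺ O(n!).
Check each option:
  A. log³(n) — O(log³ n) does not grow strictly faster than f(n)
  B. nⁿ — O(nⁿ) does not grow strictly slower than h(n)
  C. n¹⁰ — O(n¹⁰) is strictly between O(n² log n) and O(n!) ✓
  D. 17 — O(1) does not grow strictly faster than f(n)

Only option C (n¹⁰) lies strictly between.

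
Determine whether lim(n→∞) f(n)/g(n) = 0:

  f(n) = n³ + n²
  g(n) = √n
False

f(n) = n³ + n² is O(n³), and g(n) = √n is O(√n).
Since O(n³) grows faster than or equal to O(√n), f(n) = o(g(n)) is false.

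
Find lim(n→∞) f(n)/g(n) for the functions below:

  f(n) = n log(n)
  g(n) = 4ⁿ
0

Since n log(n) (O(n log n)) grows slower than 4ⁿ (O(4ⁿ)),
the ratio f(n)/g(n) → 0 as n → ∞.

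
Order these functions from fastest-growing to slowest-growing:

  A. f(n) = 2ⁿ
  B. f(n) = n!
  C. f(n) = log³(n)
B > A > C

Comparing growth rates:
B = n! is O(n!)
A = 2ⁿ is O(2ⁿ)
C = log³(n) is O(log³ n)

Therefore, the order from fastest to slowest is: B > A > C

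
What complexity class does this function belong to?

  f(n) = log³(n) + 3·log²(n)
O(log³ n)

The dominant term in log³(n) + 3·log²(n) is log³(n), which is Θ(log³ n).
Lower-order terms (3·log²(n)) are asymptotically negligible.
Constants are absorbed, so the tightest bound is O(log³ n).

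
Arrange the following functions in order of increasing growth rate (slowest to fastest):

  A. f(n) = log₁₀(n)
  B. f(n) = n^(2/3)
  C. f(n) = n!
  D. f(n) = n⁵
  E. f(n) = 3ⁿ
A < B < D < E < C

Comparing growth rates:
A = log₁₀(n) is O(log n)
B = n^(2/3) is O(n^(2/3))
D = n⁵ is O(n⁵)
E = 3ⁿ is O(3ⁿ)
C = n! is O(n!)

Therefore, the order from slowest to fastest is: A < B < D < E < C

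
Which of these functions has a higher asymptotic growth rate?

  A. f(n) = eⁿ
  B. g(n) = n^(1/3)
A

f(n) = eⁿ is O(eⁿ), while g(n) = n^(1/3) is O(n^(1/3)).
Since O(eⁿ) grows faster than O(n^(1/3)), f(n) dominates.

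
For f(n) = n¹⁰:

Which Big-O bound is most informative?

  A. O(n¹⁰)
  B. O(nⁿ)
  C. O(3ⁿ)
A

f(n) = n¹⁰ is O(n¹⁰).
All listed options are valid Big-O bounds (upper bounds),
but O(n¹⁰) is the tightest (smallest valid bound).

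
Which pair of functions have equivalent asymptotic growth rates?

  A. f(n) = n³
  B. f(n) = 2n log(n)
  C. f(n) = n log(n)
B and C

Examining each function:
  A. n³ is O(n³)
  B. 2n log(n) is O(n log n)
  C. n log(n) is O(n log n)

Functions B and C both have the same complexity class.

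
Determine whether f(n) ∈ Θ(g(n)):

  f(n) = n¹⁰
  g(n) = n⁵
False

f(n) = n¹⁰ is O(n¹⁰), and g(n) = n⁵ is O(n⁵).
Since they have different growth rates, f(n) = Θ(g(n)) is false.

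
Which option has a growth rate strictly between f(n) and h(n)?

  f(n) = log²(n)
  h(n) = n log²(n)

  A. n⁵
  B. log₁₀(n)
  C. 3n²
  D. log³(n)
D

We need g(n) with log²(n) = o(g(n)) and g(n) = o(n log²(n)), i.e. O(log² n) ≺ g ≺ O(n log² n).
Check each option:
  A. n⁵ — O(n⁵) does not grow strictly slower than h(n)
  B. log₁₀(n) — O(log n) does not grow strictly faster than f(n)
  C. 3n² — O(n²) does not grow strictly slower than h(n)
  D. log³(n) — O(log³ n) is strictly between O(log² n) and O(n log² n) ✓

Only option D (log³(n)) lies strictly between.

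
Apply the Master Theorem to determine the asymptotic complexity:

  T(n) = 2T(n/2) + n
Θ(n log n)

Master Theorem: a = 2, b = 2, f(n) = n.
Compute the critical exponent d = log₂(2) = 1.
Compare f(n) = Θ(n) against n^d:
  k = 1 = d, so f(n) = Θ(n^d) — Case 2.
  Work is balanced across levels: T(n) = Θ(n^d log n) = Θ(n log n).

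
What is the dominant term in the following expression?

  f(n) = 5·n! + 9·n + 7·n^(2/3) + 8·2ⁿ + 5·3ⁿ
5·n!

Looking at each term:
  - 5·n! is O(n!)
  - 9·n is O(n)
  - 7·n^(2/3) is O(n^(2/3))
  - 8·2ⁿ is O(2ⁿ)
  - 5·3ⁿ is O(3ⁿ)

The term 5·n! (O(n!)) grows fastest and dominates all others.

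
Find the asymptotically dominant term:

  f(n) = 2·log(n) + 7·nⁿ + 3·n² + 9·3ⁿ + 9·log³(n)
7·nⁿ

Looking at each term:
  - 2·log(n) is O(log n)
  - 7·nⁿ is O(nⁿ)
  - 3·n² is O(n²)
  - 9·3ⁿ is O(3ⁿ)
  - 9·log³(n) is O(log³ n)

The term 7·nⁿ (O(nⁿ)) grows fastest and dominates all others.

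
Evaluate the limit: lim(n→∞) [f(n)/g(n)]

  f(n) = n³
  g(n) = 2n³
1/2

Since n³ and 2n³ have the same growth rate (O(n³)),
the ratio converges to a constant: 1/2.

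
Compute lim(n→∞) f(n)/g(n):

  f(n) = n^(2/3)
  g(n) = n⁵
0

Since n^(2/3) (O(n^(2/3))) grows slower than n⁵ (O(n⁵)),
the ratio f(n)/g(n) → 0 as n → ∞.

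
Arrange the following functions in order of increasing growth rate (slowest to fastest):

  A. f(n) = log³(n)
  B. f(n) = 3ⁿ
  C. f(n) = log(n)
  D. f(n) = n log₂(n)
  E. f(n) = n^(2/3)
C < A < E < D < B

Comparing growth rates:
C = log(n) is O(log n)
A = log³(n) is O(log³ n)
E = n^(2/3) is O(n^(2/3))
D = n log₂(n) is O(n log n)
B = 3ⁿ is O(3ⁿ)

Therefore, the order from slowest to fastest is: C < A < E < D < B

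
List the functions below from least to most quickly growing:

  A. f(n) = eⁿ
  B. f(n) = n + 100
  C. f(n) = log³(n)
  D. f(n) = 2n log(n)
C < B < D < A

Comparing growth rates:
C = log³(n) is O(log³ n)
B = n + 100 is O(n)
D = 2n log(n) is O(n log n)
A = eⁿ is O(eⁿ)

Therefore, the order from slowest to fastest is: C < B < D < A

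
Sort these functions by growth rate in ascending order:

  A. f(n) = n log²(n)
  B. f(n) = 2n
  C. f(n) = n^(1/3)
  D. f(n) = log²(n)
D < C < B < A

Comparing growth rates:
D = log²(n) is O(log² n)
C = n^(1/3) is O(n^(1/3))
B = 2n is O(n)
A = n log²(n) is O(n log² n)

Therefore, the order from slowest to fastest is: D < C < B < A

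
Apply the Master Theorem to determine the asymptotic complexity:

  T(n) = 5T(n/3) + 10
Θ(n^log₃(5))

Master Theorem: a = 5, b = 3, f(n) = 10.
Compute the critical exponent d = log₃(5) = 1.465.
Compare f(n) = Θ(1) against n^d:
  k = 0 < d = 1.465, so f(n) = O(n^(d-ε)) — Case 1.
  The recursion cost dominates: T(n) = Θ(n^d) = Θ(n^log₃(5)).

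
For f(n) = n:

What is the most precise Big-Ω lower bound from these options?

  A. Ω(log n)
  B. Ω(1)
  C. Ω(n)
C

f(n) = n is Ω(n).
All listed options are valid Big-Ω bounds (lower bounds),
but Ω(n) is the tightest (largest valid bound).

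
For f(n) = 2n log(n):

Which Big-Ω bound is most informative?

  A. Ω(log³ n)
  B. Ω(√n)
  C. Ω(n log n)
C

f(n) = 2n log(n) is Ω(n log n).
All listed options are valid Big-Ω bounds (lower bounds),
but Ω(n log n) is the tightest (largest valid bound).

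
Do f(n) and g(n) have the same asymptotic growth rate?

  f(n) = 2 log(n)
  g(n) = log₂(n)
True

f(n) = 2 log(n) and g(n) = log₂(n) are both O(log n).
Since they have the same asymptotic growth rate, f(n) = Θ(g(n)) is true.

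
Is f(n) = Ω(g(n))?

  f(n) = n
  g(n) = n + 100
True

f(n) = n and g(n) = n + 100 are both O(n).
Big-Ω permits equal growth rates (f ≥ c·g for some c > 0), so f(n) = Ω(g(n)) is true.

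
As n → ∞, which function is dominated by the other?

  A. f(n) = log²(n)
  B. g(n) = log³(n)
A

f(n) = log²(n) is O(log² n), while g(n) = log³(n) is O(log³ n).
Since O(log² n) grows slower than O(log³ n), f(n) is dominated.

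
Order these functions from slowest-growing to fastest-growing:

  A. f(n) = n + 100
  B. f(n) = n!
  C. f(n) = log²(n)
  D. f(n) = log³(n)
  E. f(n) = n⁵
C < D < A < E < B

Comparing growth rates:
C = log²(n) is O(log² n)
D = log³(n) is O(log³ n)
A = n + 100 is O(n)
E = n⁵ is O(n⁵)
B = n! is O(n!)

Therefore, the order from slowest to fastest is: C < D < A < E < B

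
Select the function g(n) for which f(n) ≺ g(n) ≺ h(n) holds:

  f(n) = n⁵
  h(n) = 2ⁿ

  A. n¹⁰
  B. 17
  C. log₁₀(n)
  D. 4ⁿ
A

We need g(n) with n⁵ = o(g(n)) and g(n) = o(2ⁿ), i.e. O(n⁵) ≺ g ≺ O(2ⁿ).
Check each option:
  A. n¹⁰ — O(n¹⁰) is strictly between O(n⁵) and O(2ⁿ) ✓
  B. 17 — O(1) does not grow strictly faster than f(n)
  C. log₁₀(n) — O(log n) does not grow strictly faster than f(n)
  D. 4ⁿ — O(4ⁿ) does not grow strictly slower than h(n)

Only option A (n¹⁰) lies strictly between.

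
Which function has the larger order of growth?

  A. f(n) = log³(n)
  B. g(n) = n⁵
B

f(n) = log³(n) is O(log³ n), while g(n) = n⁵ is O(n⁵).
Since O(n⁵) grows faster than O(log³ n), g(n) dominates.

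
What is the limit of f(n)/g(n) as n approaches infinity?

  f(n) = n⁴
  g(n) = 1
∞

Since n⁴ (O(n⁴)) grows faster than 1 (O(1)),
the ratio f(n)/g(n) → ∞ as n → ∞.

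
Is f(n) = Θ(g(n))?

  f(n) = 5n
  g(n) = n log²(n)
False

f(n) = 5n is O(n), and g(n) = n log²(n) is O(n log² n).
Since they have different growth rates, f(n) = Θ(g(n)) is false.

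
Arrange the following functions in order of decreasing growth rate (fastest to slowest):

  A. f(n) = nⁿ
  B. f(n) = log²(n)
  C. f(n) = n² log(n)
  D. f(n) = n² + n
A > C > D > B

Comparing growth rates:
A = nⁿ is O(nⁿ)
C = n² log(n) is O(n² log n)
D = n² + n is O(n²)
B = log²(n) is O(log² n)

Therefore, the order from fastest to slowest is: A > C > D > B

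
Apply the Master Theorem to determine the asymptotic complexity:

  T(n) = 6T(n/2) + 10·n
Θ(n^log₂(6))

Master Theorem: a = 6, b = 2, f(n) = 10·n.
Compute the critical exponent d = log₂(6) = 2.585.
Compare f(n) = Θ(n) against n^d:
  k = 1 < d = 2.585, so f(n) = O(n^(d-ε)) — Case 1.
  The recursion cost dominates: T(n) = Θ(n^d) = Θ(n^log₂(6)).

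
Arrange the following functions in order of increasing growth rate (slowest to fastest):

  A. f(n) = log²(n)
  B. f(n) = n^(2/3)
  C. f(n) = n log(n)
A < B < C

Comparing growth rates:
A = log²(n) is O(log² n)
B = n^(2/3) is O(n^(2/3))
C = n log(n) is O(n log n)

Therefore, the order from slowest to fastest is: A < B < C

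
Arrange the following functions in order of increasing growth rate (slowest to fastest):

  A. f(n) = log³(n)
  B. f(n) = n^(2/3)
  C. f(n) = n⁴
A < B < C

Comparing growth rates:
A = log³(n) is O(log³ n)
B = n^(2/3) is O(n^(2/3))
C = n⁴ is O(n⁴)

Therefore, the order from slowest to fastest is: A < B < C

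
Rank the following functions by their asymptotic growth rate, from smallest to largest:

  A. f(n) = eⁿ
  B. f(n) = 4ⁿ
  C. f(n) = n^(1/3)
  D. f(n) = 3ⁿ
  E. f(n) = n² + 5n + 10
C < E < A < D < B

Comparing growth rates:
C = n^(1/3) is O(n^(1/3))
E = n² + 5n + 10 is O(n²)
A = eⁿ is O(eⁿ)
D = 3ⁿ is O(3ⁿ)
B = 4ⁿ is O(4ⁿ)

Therefore, the order from slowest to fastest is: C < E < A < D < B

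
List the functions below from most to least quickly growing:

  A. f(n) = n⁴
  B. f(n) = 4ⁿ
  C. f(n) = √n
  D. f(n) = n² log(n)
B > A > D > C

Comparing growth rates:
B = 4ⁿ is O(4ⁿ)
A = n⁴ is O(n⁴)
D = n² log(n) is O(n² log n)
C = √n is O(√n)

Therefore, the order from fastest to slowest is: B > A > D > C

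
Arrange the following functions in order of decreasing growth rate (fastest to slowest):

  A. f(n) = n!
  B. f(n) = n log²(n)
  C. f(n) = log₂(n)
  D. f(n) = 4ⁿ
A > D > B > C

Comparing growth rates:
A = n! is O(n!)
D = 4ⁿ is O(4ⁿ)
B = n log²(n) is O(n log² n)
C = log₂(n) is O(log n)

Therefore, the order from fastest to slowest is: A > D > B > C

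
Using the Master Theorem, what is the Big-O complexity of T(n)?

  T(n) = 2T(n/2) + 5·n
Θ(n log n)

Master Theorem: a = 2, b = 2, f(n) = 5·n.
Compute the critical exponent d = log₂(2) = 1.
Compare f(n) = Θ(n) against n^d:
  k = 1 = d, so f(n) = Θ(n^d) — Case 2.
  Work is balanced across levels: T(n) = Θ(n^d log n) = Θ(n log n).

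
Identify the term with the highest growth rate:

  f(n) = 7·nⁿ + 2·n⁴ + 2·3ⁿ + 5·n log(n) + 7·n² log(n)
7·nⁿ

Looking at each term:
  - 7·nⁿ is O(nⁿ)
  - 2·n⁴ is O(n⁴)
  - 2·3ⁿ is O(3ⁿ)
  - 5·n log(n) is O(n log n)
  - 7·n² log(n) is O(n² log n)

The term 7·nⁿ (O(nⁿ)) grows fastest and dominates all others.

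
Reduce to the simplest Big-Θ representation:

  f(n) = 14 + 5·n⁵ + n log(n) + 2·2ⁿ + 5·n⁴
Θ(2ⁿ)

Order the terms by growth rate: 14 ≺ n log(n) ≺ 5·n⁴ ≺ 5·n⁵ ≺ 2·2ⁿ.
The fastest-growing term 2·2ⁿ dominates as n → ∞; dropping its constant factor gives Θ(2ⁿ).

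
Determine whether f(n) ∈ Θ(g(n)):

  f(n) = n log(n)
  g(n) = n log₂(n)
True

f(n) = n log(n) and g(n) = n log₂(n) are both O(n log n).
Since they have the same asymptotic growth rate, f(n) = Θ(g(n)) is true.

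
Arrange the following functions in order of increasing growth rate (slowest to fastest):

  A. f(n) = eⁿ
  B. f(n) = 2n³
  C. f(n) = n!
B < A < C

Comparing growth rates:
B = 2n³ is O(n³)
A = eⁿ is O(eⁿ)
C = n! is O(n!)

Therefore, the order from slowest to fastest is: B < A < C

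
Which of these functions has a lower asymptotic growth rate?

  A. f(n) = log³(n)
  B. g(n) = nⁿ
A

f(n) = log³(n) is O(log³ n), while g(n) = nⁿ is O(nⁿ).
Since O(log³ n) grows slower than O(nⁿ), f(n) is dominated.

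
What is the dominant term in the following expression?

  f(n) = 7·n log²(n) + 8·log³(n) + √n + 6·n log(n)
7·n log²(n)

Looking at each term:
  - 7·n log²(n) is O(n log² n)
  - 8·log³(n) is O(log³ n)
  - √n is O(√n)
  - 6·n log(n) is O(n log n)

The term 7·n log²(n) (O(n log² n)) grows fastest and dominates all others.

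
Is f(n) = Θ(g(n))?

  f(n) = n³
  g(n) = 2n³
True

f(n) = n³ and g(n) = 2n³ are both O(n³).
Since they have the same asymptotic growth rate, f(n) = Θ(g(n)) is true.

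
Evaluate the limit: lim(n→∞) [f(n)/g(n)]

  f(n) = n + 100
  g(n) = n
1

Since n + 100 and n have the same growth rate (O(n)),
the ratio converges to a constant: 1.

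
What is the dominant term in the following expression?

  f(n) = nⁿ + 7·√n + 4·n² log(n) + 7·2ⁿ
nⁿ

Looking at each term:
  - nⁿ is O(nⁿ)
  - 7·√n is O(√n)
  - 4·n² log(n) is O(n² log n)
  - 7·2ⁿ is O(2ⁿ)

The term nⁿ (O(nⁿ)) grows fastest and dominates all others.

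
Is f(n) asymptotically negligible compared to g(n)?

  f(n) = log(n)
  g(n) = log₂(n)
False

f(n) = log(n) is O(log n), and g(n) = log₂(n) is O(log n).
Since they have the same growth rate, f(n) = o(g(n)) is false.
(f = o(g) requires f to grow strictly slower, not equal.)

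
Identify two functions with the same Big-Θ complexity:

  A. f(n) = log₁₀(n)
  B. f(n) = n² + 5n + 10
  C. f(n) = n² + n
B and C

Examining each function:
  A. log₁₀(n) is O(log n)
  B. n² + 5n + 10 is O(n²)
  C. n² + n is O(n²)

Functions B and C both have the same complexity class.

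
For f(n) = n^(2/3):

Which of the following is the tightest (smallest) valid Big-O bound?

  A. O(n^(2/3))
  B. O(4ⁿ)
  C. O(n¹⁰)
A

f(n) = n^(2/3) is O(n^(2/3)).
All listed options are valid Big-O bounds (upper bounds),
but O(n^(2/3)) is the tightest (smallest valid bound).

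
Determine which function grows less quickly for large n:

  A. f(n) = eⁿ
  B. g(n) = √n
B

f(n) = eⁿ is O(eⁿ), while g(n) = √n is O(√n).
Since O(√n) grows slower than O(eⁿ), g(n) is dominated.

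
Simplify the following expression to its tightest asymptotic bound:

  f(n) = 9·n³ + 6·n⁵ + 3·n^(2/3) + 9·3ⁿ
Θ(3ⁿ)

Order the terms by growth rate: 3·n^(2/3) ≺ 9·n³ ≺ 6·n⁵ ≺ 9·3ⁿ.
The fastest-growing term 9·3ⁿ dominates as n → ∞; dropping its constant factor gives Θ(3ⁿ).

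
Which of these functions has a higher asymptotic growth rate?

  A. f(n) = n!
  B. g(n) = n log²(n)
A

f(n) = n! is O(n!), while g(n) = n log²(n) is O(n log² n).
Since O(n!) grows faster than O(n log² n), f(n) dominates.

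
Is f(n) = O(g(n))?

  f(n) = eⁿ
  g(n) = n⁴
False

f(n) = eⁿ is O(eⁿ), and g(n) = n⁴ is O(n⁴).
Since O(eⁿ) grows faster than O(n⁴), f(n) = O(g(n)) is false.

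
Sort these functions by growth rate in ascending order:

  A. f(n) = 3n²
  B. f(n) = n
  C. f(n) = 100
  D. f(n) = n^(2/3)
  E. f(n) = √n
C < E < D < B < A

Comparing growth rates:
C = 100 is O(1)
E = √n is O(√n)
D = n^(2/3) is O(n^(2/3))
B = n is O(n)
A = 3n² is O(n²)

Therefore, the order from slowest to fastest is: C < E < D < B < A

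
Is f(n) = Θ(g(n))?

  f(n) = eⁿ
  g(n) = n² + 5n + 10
False

f(n) = eⁿ is O(eⁿ), and g(n) = n² + 5n + 10 is O(n²).
Since they have different growth rates, f(n) = Θ(g(n)) is false.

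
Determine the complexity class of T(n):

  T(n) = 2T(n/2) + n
Θ(n log n)

Master Theorem: a = 2, b = 2, f(n) = n.
Compute the critical exponent d = log₂(2) = 1.
Compare f(n) = Θ(n) against n^d:
  k = 1 = d, so f(n) = Θ(n^d) — Case 2.
  Work is balanced across levels: T(n) = Θ(n^d log n) = Θ(n log n).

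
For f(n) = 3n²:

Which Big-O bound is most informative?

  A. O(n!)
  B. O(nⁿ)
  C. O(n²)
C

f(n) = 3n² is O(n²).
All listed options are valid Big-O bounds (upper bounds),
but O(n²) is the tightest (smallest valid bound).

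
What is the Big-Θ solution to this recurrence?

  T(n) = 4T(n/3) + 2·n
Θ(n^log₃(4))

Master Theorem: a = 4, b = 3, f(n) = 2·n.
Compute the critical exponent d = log₃(4) = 1.262.
Compare f(n) = Θ(n) against n^d:
  k = 1 < d = 1.262, so f(n) = O(n^(d-ε)) — Case 1.
  The recursion cost dominates: T(n) = Θ(n^d) = Θ(n^log₃(4)).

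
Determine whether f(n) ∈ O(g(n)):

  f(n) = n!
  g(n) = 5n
False

f(n) = n! is O(n!), and g(n) = 5n is O(n).
Since O(n!) grows faster than O(n), f(n) = O(g(n)) is false.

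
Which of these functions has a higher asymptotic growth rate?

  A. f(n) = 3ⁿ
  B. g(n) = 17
A

f(n) = 3ⁿ is O(3ⁿ), while g(n) = 17 is O(1).
Since O(3ⁿ) grows faster than O(1), f(n) dominates.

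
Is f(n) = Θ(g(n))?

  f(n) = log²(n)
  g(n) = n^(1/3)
False

f(n) = log²(n) is O(log² n), and g(n) = n^(1/3) is O(n^(1/3)).
Since they have different growth rates, f(n) = Θ(g(n)) is false.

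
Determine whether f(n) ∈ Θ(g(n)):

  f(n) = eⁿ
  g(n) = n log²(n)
False

f(n) = eⁿ is O(eⁿ), and g(n) = n log²(n) is O(n log² n).
Since they have different growth rates, f(n) = Θ(g(n)) is false.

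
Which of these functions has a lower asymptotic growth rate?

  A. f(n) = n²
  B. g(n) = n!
A

f(n) = n² is O(n²), while g(n) = n! is O(n!).
Since O(n²) grows slower than O(n!), f(n) is dominated.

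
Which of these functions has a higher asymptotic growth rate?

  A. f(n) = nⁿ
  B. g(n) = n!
A

f(n) = nⁿ is O(nⁿ), while g(n) = n! is O(n!).
Since O(nⁿ) grows faster than O(n!), f(n) dominates.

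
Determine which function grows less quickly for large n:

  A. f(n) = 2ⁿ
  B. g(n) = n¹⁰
B

f(n) = 2ⁿ is O(2ⁿ), while g(n) = n¹⁰ is O(n¹⁰).
Since O(n¹⁰) grows slower than O(2ⁿ), g(n) is dominated.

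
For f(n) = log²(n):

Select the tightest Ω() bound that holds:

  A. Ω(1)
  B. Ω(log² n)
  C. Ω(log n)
B

f(n) = log²(n) is Ω(log² n).
All listed options are valid Big-Ω bounds (lower bounds),
but Ω(log² n) is the tightest (largest valid bound).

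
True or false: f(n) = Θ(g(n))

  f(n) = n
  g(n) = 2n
True

f(n) = n and g(n) = 2n are both O(n).
Since they have the same asymptotic growth rate, f(n) = Θ(g(n)) is true.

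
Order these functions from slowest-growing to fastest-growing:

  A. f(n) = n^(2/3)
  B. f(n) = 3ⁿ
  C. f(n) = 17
C < A < B

Comparing growth rates:
C = 17 is O(1)
A = n^(2/3) is O(n^(2/3))
B = 3ⁿ is O(3ⁿ)

Therefore, the order from slowest to fastest is: C < A < B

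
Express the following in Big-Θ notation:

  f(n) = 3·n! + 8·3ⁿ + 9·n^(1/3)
Θ(n!)

Order the terms by growth rate: 9·n^(1/3) ≺ 8·3ⁿ ≺ 3·n!.
The fastest-growing term 3·n! dominates as n → ∞; dropping its constant factor gives Θ(n!).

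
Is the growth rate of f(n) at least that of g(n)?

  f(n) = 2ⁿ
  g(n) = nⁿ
False

f(n) = 2ⁿ is O(2ⁿ), and g(n) = nⁿ is O(nⁿ).
Since O(2ⁿ) grows slower than O(nⁿ), f(n) = Ω(g(n)) is false.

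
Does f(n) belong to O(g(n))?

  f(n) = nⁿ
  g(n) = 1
False

f(n) = nⁿ is O(nⁿ), and g(n) = 1 is O(1).
Since O(nⁿ) grows faster than O(1), f(n) = O(g(n)) is false.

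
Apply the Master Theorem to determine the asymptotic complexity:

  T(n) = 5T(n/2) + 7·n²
Θ(n^log₂(5))

Master Theorem: a = 5, b = 2, f(n) = 7·n².
Compute the critical exponent d = log₂(5) = 2.322.
Compare f(n) = Θ(n²) against n^d:
  k = 2 < d = 2.322, so f(n) = O(n^(d-ε)) — Case 1.
  The recursion cost dominates: T(n) = Θ(n^d) = Θ(n^log₂(5)).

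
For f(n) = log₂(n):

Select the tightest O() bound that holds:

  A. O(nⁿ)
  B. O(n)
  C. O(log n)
C

f(n) = log₂(n) is O(log n).
All listed options are valid Big-O bounds (upper bounds),
but O(log n) is the tightest (smallest valid bound).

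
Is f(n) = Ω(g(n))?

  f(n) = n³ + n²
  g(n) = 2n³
True

f(n) = n³ + n² and g(n) = 2n³ are both O(n³).
Big-Ω permits equal growth rates (f ≥ c·g for some c > 0), so f(n) = Ω(g(n)) is true.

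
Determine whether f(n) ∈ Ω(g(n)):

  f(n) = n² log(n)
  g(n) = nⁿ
False

f(n) = n² log(n) is O(n² log n), and g(n) = nⁿ is O(nⁿ).
Since O(n² log n) grows slower than O(nⁿ), f(n) = Ω(g(n)) is false.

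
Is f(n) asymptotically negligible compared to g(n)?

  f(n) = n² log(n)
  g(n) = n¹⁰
True

f(n) = n² log(n) is O(n² log n), and g(n) = n¹⁰ is O(n¹⁰).
Since O(n² log n) grows strictly slower than O(n¹⁰), f(n) = o(g(n)) is true.
This means lim(n→∞) f(n)/g(n) = 0.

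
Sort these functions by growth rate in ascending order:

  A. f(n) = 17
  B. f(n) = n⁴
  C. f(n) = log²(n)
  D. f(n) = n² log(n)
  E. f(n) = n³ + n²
A < C < D < E < B

Comparing growth rates:
A = 17 is O(1)
C = log²(n) is O(log² n)
D = n² log(n) is O(n² log n)
E = n³ + n² is O(n³)
B = n⁴ is O(n⁴)

Therefore, the order from slowest to fastest is: A < C < D < E < B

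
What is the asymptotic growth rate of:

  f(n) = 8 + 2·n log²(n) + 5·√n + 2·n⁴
Θ(n⁴)

Order the terms by growth rate: 8 ≺ 5·√n ≺ 2·n log²(n) ≺ 2·n⁴.
The fastest-growing term 2·n⁴ dominates as n → ∞; dropping its constant factor gives Θ(n⁴).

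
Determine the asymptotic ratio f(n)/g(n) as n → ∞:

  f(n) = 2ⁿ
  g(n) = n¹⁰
∞

Since 2ⁿ (O(2ⁿ)) grows faster than n¹⁰ (O(n¹⁰)),
the ratio f(n)/g(n) → ∞ as n → ∞.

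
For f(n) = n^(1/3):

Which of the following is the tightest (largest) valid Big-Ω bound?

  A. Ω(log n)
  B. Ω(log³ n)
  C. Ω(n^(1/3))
C

f(n) = n^(1/3) is Ω(n^(1/3)).
All listed options are valid Big-Ω bounds (lower bounds),
but Ω(n^(1/3)) is the tightest (largest valid bound).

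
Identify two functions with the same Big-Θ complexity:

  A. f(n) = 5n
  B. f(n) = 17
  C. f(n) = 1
B and C

Examining each function:
  A. 5n is O(n)
  B. 17 is O(1)
  C. 1 is O(1)

Functions B and C both have the same complexity class.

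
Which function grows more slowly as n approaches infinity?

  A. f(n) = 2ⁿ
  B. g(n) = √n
B

f(n) = 2ⁿ is O(2ⁿ), while g(n) = √n is O(√n).
Since O(√n) grows slower than O(2ⁿ), g(n) is dominated.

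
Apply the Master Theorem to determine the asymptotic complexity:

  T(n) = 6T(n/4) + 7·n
Θ(n^log₄(6))

Master Theorem: a = 6, b = 4, f(n) = 7·n.
Compute the critical exponent d = log₄(6) = 1.292.
Compare f(n) = Θ(n) against n^d:
  k = 1 < d = 1.292, so f(n) = O(n^(d-ε)) — Case 1.
  The recursion cost dominates: T(n) = Θ(n^d) = Θ(n^log₄(6)).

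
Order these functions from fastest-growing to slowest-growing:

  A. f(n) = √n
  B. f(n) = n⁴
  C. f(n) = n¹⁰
C > B > A

Comparing growth rates:
C = n¹⁰ is O(n¹⁰)
B = n⁴ is O(n⁴)
A = √n is O(√n)

Therefore, the order from fastest to slowest is: C > B > A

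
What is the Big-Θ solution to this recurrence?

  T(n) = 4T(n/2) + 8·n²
Θ(n² log n)

Master Theorem: a = 4, b = 2, f(n) = 8·n².
Compute the critical exponent d = log₂(4) = 2.
Compare f(n) = Θ(n²) against n^d:
  k = 2 = d, so f(n) = Θ(n^d) — Case 2.
  Work is balanced across levels: T(n) = Θ(n^d log n) = Θ(n² log n).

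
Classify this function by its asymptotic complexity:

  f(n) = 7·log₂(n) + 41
O(log n)

The dominant term in 7·log₂(n) + 41 is 7·log₂(n), which is Θ(log n).
Lower-order terms (41) are asymptotically negligible.
Constants are absorbed, so the tightest bound is O(log n).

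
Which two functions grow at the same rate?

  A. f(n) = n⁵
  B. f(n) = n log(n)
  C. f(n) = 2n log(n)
B and C

Examining each function:
  A. n⁵ is O(n⁵)
  B. n log(n) is O(n log n)
  C. 2n log(n) is O(n log n)

Functions B and C both have the same complexity class.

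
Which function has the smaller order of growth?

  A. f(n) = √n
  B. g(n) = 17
B

f(n) = √n is O(√n), while g(n) = 17 is O(1).
Since O(1) grows slower than O(√n), g(n) is dominated.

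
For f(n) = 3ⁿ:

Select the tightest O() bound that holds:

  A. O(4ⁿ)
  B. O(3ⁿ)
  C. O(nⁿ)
B

f(n) = 3ⁿ is O(3ⁿ).
All listed options are valid Big-O bounds (upper bounds),
but O(3ⁿ) is the tightest (smallest valid bound).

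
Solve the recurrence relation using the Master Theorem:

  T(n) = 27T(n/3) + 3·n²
Θ(n³)

Master Theorem: a = 27, b = 3, f(n) = 3·n².
Compute the critical exponent d = log₃(27) = 3.
Compare f(n) = Θ(n²) against n^d:
  k = 2 < d = 3, so f(n) = O(n^(d-ε)) — Case 1.
  The recursion cost dominates: T(n) = Θ(n^d) = Θ(n³).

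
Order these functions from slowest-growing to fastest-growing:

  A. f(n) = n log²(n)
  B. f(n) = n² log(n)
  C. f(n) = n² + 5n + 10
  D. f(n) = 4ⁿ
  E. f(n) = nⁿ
A < C < B < D < E

Comparing growth rates:
A = n log²(n) is O(n log² n)
C = n² + 5n + 10 is O(n²)
B = n² log(n) is O(n² log n)
D = 4ⁿ is O(4ⁿ)
E = nⁿ is O(nⁿ)

Therefore, the order from slowest to fastest is: A < C < B < D < E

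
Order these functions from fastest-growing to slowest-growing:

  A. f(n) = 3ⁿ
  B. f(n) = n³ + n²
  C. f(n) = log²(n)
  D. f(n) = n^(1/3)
A > B > D > C

Comparing growth rates:
A = 3ⁿ is O(3ⁿ)
B = n³ + n² is O(n³)
D = n^(1/3) is O(n^(1/3))
C = log²(n) is O(log² n)

Therefore, the order from fastest to slowest is: A > B > D > C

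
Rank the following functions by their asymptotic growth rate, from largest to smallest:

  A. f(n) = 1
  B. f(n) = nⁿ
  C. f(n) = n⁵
B > C > A

Comparing growth rates:
B = nⁿ is O(nⁿ)
C = n⁵ is O(n⁵)
A = 1 is O(1)

Therefore, the order from fastest to slowest is: B > C > A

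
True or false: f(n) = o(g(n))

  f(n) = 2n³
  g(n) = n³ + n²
False

f(n) = 2n³ is O(n³), and g(n) = n³ + n² is O(n³).
Since they have the same growth rate, f(n) = o(g(n)) is false.
(f = o(g) requires f to grow strictly slower, not equal.)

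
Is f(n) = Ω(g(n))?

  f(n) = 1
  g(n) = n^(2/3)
False

f(n) = 1 is O(1), and g(n) = n^(2/3) is O(n^(2/3)).
Since O(1) grows slower than O(n^(2/3)), f(n) = Ω(g(n)) is false.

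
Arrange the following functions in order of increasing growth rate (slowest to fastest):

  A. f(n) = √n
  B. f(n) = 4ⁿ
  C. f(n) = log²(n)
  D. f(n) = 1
D < C < A < B

Comparing growth rates:
D = 1 is O(1)
C = log²(n) is O(log² n)
A = √n is O(√n)
B = 4ⁿ is O(4ⁿ)

Therefore, the order from slowest to fastest is: D < C < A < B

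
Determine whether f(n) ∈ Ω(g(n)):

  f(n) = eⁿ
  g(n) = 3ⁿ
False

f(n) = eⁿ is O(eⁿ), and g(n) = 3ⁿ is O(3ⁿ).
Since O(eⁿ) grows slower than O(3ⁿ), f(n) = Ω(g(n)) is false.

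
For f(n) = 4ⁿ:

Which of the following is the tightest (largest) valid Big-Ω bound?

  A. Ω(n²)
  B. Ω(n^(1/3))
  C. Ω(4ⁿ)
C

f(n) = 4ⁿ is Ω(4ⁿ).
All listed options are valid Big-Ω bounds (lower bounds),
but Ω(4ⁿ) is the tightest (largest valid bound).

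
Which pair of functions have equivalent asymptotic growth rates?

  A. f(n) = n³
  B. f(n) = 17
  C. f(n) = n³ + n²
A and C

Examining each function:
  A. n³ is O(n³)
  B. 17 is O(1)
  C. n³ + n² is O(n³)

Functions A and C both have the same complexity class.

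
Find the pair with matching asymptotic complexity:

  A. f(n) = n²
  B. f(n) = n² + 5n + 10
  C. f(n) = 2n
A and B

Examining each function:
  A. n² is O(n²)
  B. n² + 5n + 10 is O(n²)
  C. 2n is O(n)

Functions A and B both have the same complexity class.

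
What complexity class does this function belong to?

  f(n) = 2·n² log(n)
O(n² log n)

The dominant term in 2·n² log(n) is 2·n² log(n), which is Θ(n² log n).
Constants are absorbed, so the tightest bound is O(n² log n).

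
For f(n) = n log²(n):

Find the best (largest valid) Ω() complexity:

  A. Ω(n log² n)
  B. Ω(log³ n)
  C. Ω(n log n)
A

f(n) = n log²(n) is Ω(n log² n).
All listed options are valid Big-Ω bounds (lower bounds),
but Ω(n log² n) is the tightest (largest valid bound).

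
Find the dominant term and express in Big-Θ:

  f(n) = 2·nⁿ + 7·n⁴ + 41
Θ(nⁿ)

Order the terms by growth rate: 41 ≺ 7·n⁴ ≺ 2·nⁿ.
The fastest-growing term 2·nⁿ dominates as n → ∞; dropping its constant factor gives Θ(nⁿ).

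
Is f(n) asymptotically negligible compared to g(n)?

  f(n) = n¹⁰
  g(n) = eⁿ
True

f(n) = n¹⁰ is O(n¹⁰), and g(n) = eⁿ is O(eⁿ).
Since O(n¹⁰) grows strictly slower than O(eⁿ), f(n) = o(g(n)) is true.
This means lim(n→∞) f(n)/g(n) = 0.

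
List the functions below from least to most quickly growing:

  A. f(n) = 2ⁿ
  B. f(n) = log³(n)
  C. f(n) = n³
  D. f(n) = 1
D < B < C < A

Comparing growth rates:
D = 1 is O(1)
B = log³(n) is O(log³ n)
C = n³ is O(n³)
A = 2ⁿ is O(2ⁿ)

Therefore, the order from slowest to fastest is: D < B < C < A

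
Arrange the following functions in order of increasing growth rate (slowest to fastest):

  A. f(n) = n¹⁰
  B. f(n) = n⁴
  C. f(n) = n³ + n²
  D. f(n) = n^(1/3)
D < C < B < A

Comparing growth rates:
D = n^(1/3) is O(n^(1/3))
C = n³ + n² is O(n³)
B = n⁴ is O(n⁴)
A = n¹⁰ is O(n¹⁰)

Therefore, the order from slowest to fastest is: D < C < B < A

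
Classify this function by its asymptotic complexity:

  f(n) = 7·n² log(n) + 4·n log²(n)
O(n² log n)

The dominant term in 7·n² log(n) + 4·n log²(n) is 7·n² log(n), which is Θ(n² log n).
Lower-order terms (4·n log²(n)) are asymptotically negligible.
Constants are absorbed, so the tightest bound is O(n² log n).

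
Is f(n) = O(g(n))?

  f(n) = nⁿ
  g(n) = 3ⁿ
False

f(n) = nⁿ is O(nⁿ), and g(n) = 3ⁿ is O(3ⁿ).
Since O(nⁿ) grows faster than O(3ⁿ), f(n) = O(g(n)) is false.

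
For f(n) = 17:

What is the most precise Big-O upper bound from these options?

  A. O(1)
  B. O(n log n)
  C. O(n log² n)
A

f(n) = 17 is O(1).
All listed options are valid Big-O bounds (upper bounds),
but O(1) is the tightest (smallest valid bound).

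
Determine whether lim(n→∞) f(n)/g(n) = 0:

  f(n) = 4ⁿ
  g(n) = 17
False

f(n) = 4ⁿ is O(4ⁿ), and g(n) = 17 is O(1).
Since O(4ⁿ) grows faster than or equal to O(1), f(n) = o(g(n)) is false.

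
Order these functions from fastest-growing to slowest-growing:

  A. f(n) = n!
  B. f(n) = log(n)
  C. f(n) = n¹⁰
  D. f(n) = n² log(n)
A > C > D > B

Comparing growth rates:
A = n! is O(n!)
C = n¹⁰ is O(n¹⁰)
D = n² log(n) is O(n² log n)
B = log(n) is O(log n)

Therefore, the order from fastest to slowest is: A > C > D > B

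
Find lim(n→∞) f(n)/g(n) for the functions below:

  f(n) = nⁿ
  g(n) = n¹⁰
∞

Since nⁿ (O(nⁿ)) grows faster than n¹⁰ (O(n¹⁰)),
the ratio f(n)/g(n) → ∞ as n → ∞.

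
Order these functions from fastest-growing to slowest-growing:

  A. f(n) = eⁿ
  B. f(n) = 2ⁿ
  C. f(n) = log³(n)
A > B > C

Comparing growth rates:
A = eⁿ is O(eⁿ)
B = 2ⁿ is O(2ⁿ)
C = log³(n) is O(log³ n)

Therefore, the order from fastest to slowest is: A > B > C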